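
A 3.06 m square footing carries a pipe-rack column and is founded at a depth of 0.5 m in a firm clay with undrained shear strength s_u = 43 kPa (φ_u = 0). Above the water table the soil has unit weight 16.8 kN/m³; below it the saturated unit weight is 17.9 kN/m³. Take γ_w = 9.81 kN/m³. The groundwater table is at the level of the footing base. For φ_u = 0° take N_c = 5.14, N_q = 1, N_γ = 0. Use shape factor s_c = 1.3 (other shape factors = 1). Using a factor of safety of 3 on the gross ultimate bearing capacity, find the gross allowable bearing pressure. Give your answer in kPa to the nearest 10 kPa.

q_all ≈ 100 kPa

Overburden at base level: q = 16.8 × 0.5 = 8.4 kPa.
Cohesion term c·N_c·s_c = 43 × 5.14 × 1.3 = 287.33 kPa; surcharge term q·N_q = 8.4 × 1 = 8.4 kPa.
q_ult = 287.33 + 8.4 = 295.73 kPa.
q_all = 295.73 / 3 = 98.575 kPa.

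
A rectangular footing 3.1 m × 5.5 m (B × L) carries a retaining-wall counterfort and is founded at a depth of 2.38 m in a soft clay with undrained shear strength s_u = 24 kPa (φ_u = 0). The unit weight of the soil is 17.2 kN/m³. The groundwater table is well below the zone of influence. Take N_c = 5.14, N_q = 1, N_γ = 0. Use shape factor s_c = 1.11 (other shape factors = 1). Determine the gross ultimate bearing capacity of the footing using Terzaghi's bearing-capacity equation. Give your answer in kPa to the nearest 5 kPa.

q_ult ≈ 180 kPa

q = γ·D_f = 17.2 × 2.38 = 40.936 kPa.
c·N_c·s_c = 24 × 5.14 × 1.11 = 136.93 kPa
q·N_q = 40.936 × 1 = 40.936 kPa
q_ult = 136.93 + 40.936 = 177.87 kPa.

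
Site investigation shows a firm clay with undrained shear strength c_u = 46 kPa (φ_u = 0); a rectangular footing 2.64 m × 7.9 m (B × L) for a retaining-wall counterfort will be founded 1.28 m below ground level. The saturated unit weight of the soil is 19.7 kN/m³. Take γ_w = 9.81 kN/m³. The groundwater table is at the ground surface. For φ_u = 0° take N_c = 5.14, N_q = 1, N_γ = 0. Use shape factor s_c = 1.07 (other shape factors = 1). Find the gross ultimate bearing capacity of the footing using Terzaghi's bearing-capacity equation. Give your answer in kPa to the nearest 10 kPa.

q_ult ≈ 270 kPa

Water table at ground surface, so effective unit weight γ' = 19.7 − 9.81 = 9.89 kN/m³ is used throughout; overburden q = 9.89 × 1.28 = 12.659 kPa.
Cohesion term c·N_c·s_c = 46 × 5.14 × 1.07 = 252.99 kPa; surcharge term q·N_q = 12.659 × 1 = 12.659 kPa.
q_ult = 252.99 + 12.659 = 265.65 kPa.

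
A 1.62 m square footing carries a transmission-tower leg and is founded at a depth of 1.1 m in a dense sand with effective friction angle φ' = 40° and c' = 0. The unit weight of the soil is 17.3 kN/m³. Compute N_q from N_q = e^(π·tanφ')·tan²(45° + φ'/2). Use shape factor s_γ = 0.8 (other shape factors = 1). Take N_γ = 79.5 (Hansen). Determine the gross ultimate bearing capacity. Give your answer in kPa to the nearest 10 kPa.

q_ult ≈ 2110 kPa

tan40° = 0.8391, so N_q = e^(π×0.8391)·tan²(65°) = 13.959 × 4.599 = 64.2.
Effective surcharge at the founding depth q = γ·D_f = 17.3 × 1.1 = 19.03 kPa.
q_ult = q·N_q + 0.5·γ·B·N_γ·s_γ
     = 19.03 × 64.195 + 0.5 × 17.3 × 1.62 × 79.5 × 0.8
     = 1221.6 + 891.23 = 2112.9 kPa.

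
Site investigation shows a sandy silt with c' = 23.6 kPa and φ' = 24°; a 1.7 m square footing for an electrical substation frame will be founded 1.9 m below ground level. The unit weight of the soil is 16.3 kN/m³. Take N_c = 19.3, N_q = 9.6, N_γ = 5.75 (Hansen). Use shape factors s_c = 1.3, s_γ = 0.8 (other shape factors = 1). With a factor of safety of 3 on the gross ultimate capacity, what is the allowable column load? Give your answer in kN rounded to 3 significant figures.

Effective surcharge at the founding depth q = γ·D_f = 16.3 × 1.9 = 30.97 kPa.
q_ult = c·N_c·s_c + q·N_q + 0.5·γ·B·N_γ·s_γ
     = 23.6 × 19.3 × 1.3 + 30.97 × 9.6 + 0.5 × 16.3 × 1.7 × 5.75 × 0.8
     = 592.12 + 297.31 + 63.733 = 953.17 kPa.
Gross allowable pressure q_all = 953.17 / 3 = 317.72 kPa.
Footing area = 2.89 m², so allowable column load = 317.72 × 2.89 = 918.22 kN.

P_all ≈ 918 kN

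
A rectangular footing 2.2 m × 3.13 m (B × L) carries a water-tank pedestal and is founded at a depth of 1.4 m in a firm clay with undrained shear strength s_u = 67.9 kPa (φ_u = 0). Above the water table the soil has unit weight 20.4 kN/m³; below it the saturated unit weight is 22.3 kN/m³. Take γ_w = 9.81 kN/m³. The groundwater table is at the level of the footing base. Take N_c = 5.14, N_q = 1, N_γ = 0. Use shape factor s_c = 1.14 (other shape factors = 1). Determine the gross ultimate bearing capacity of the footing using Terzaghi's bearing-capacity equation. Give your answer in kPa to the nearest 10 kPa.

Overburden at base level: q = 20.4 × 1.4 = 28.56 kPa.
Cohesion term c·N_c·s_c = 67.9 × 5.14 × 1.14 = 397.87 kPa; surcharge term q·N_q = 28.56 × 1 = 28.56 kPa.
q_ult = 397.87 + 28.56 = 426.43 kPa.

q_ult ≈ 430 kPa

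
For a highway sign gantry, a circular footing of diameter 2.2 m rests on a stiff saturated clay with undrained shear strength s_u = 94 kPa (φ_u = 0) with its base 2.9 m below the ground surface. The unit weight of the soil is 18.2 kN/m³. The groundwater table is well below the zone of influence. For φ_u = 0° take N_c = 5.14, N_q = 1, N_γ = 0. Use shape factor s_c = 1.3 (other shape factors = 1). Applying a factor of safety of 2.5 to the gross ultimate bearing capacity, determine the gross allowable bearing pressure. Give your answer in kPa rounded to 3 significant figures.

q = γ·D_f = 18.2 × 2.9 = 52.78 kPa.
c·N_c·s_c = 94 × 5.14 × 1.3 = 628.11 kPa
q·N_q = 52.78 × 1 = 52.78 kPa
q_ult = 628.11 + 52.78 = 680.89 kPa.
q_all = q_ult / FS = 680.89 / 2.5 = 272.36 kPa.

q_all ≈ 272 kPa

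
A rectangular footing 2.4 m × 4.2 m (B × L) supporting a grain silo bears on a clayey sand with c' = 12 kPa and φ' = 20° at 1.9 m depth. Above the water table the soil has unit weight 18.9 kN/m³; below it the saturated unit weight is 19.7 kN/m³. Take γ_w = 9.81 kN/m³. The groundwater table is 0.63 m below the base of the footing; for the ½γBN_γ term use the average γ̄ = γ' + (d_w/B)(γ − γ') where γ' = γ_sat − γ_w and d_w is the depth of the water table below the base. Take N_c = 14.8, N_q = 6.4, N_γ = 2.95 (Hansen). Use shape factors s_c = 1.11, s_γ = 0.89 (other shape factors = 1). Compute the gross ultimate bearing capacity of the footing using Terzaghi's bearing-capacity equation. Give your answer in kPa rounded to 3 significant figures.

q_ult ≈ 466 kPa

q = γ·D_f = 18.9 × 1.9 = 35.91 kPa.
γ' = 9.89 kN/m³; averaging over the depth B below the base, γ̄ = γ' + (d_w/B)(γ − γ') = 12.255 kN/m³.
c·N_c·s_c = 12 × 14.8 × 1.11 = 197.14 kPa
q·N_q = 35.91 × 6.4 = 229.82 kPa
0.5·γ·B·N_γ·s_γ = 0.5 × 12.255 × 2.4 × 2.95 × 0.89 = 38.611 kPa
q_ult = 197.14 + 229.82 + 38.611 = 465.57 kPa.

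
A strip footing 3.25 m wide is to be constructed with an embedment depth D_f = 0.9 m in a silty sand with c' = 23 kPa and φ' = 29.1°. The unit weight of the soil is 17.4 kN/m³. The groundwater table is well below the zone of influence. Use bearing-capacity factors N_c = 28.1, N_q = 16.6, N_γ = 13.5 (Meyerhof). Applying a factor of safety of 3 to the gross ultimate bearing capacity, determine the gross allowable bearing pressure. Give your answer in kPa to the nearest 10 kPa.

q_all ≈ 430 kPa

q = γ·D_f = 17.4 × 0.9 = 15.66 kPa.
c·N_c = 23 × 28.1 = 646.3 kPa
q·N_q = 15.66 × 16.6 = 259.96 kPa
0.5·γ·B·N_γ = 0.5 × 17.4 × 3.25 × 13.5 = 381.71 kPa
q_ult = 646.3 + 259.96 + 381.71 = 1288 kPa.
q_all = q_ult / FS = 1288 / 3 = 429.32 kPa.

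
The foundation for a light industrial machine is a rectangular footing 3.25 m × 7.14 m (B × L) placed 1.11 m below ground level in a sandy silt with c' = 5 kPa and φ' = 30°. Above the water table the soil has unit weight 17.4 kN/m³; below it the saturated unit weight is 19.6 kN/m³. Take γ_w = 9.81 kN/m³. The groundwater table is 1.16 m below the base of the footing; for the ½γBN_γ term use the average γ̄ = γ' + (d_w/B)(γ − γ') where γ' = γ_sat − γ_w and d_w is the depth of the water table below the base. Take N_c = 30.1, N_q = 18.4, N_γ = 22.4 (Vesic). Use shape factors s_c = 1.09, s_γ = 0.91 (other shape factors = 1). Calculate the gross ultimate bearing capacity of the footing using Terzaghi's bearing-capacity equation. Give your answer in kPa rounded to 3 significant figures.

q_ult ≈ 934 kPa

q = γ·D_f = 17.4 × 1.11 = 19.314 kPa.
γ' = 9.79 kN/m³; averaging over the depth B below the base, γ̄ = γ' + (d_w/B)(γ − γ') = 12.506 kN/m³.
c·N_c·s_c = 5 × 30.1 × 1.09 = 164.05 kPa
q·N_q = 19.314 × 18.4 = 355.38 kPa
0.5·γ·B·N_γ·s_γ = 0.5 × 12.506 × 3.25 × 22.4 × 0.91 = 414.25 kPa
q_ult = 164.05 + 355.38 + 414.25 = 933.68 kPa.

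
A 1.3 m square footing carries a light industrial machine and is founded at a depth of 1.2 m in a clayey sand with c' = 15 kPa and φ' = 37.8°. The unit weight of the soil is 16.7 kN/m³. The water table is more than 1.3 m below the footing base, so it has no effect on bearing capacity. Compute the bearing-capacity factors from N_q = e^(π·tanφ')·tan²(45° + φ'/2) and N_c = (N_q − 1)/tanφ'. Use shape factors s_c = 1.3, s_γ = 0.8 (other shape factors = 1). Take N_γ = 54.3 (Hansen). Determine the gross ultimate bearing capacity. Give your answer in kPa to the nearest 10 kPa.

tan37.8° = 0.7757, so N_q = e^(π×0.7757)·tan²(63.9°) = 11.437 × 4.167 = 47.66.
N_c = (47.66 − 1)/tan37.8° = 60.15.
Effective surcharge at the founding depth q = γ·D_f = 16.7 × 1.2 = 20.04 kPa.
q_ult = c·N_c·s_c + q·N_q + 0.5·γ·B·N_γ·s_γ
     = 15 × 60.148 × 1.3 + 20.04 × 47.655 + 0.5 × 16.7 × 1.3 × 54.3 × 0.8
     = 1172.9 + 955.02 + 471.54 = 2599.4 kPa.

q_ult ≈ 2600 kPa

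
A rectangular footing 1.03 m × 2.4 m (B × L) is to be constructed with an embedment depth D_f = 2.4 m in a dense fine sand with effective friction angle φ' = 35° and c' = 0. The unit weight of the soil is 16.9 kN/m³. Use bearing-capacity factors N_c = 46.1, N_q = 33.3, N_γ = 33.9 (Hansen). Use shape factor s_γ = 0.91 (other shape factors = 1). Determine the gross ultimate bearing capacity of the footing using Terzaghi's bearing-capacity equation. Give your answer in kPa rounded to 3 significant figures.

Overburden at base level: q = 16.9 × 2.4 = 40.56 kPa.
Surcharge term q·N_q = 40.56 × 33.3 = 1350.6 kPa; self-weight term 0.5·γ·B·N_γ·s_γ = 0.5 × 16.9 × 1.03 × 33.9 × 0.91 = 268.49 kPa.
q_ult = 1350.6 + 268.49 = 1619.1 kPa.

q_ult ≈ 1620 kPa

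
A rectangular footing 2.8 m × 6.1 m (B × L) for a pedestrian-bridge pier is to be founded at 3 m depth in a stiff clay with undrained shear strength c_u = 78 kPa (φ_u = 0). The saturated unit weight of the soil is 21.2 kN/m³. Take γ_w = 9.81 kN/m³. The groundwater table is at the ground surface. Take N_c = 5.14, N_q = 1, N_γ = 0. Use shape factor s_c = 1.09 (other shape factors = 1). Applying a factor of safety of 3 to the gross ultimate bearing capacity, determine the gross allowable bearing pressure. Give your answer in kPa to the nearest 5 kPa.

q_all ≈ 155 kPa

γ' = 21.2 − 9.81 = 11.39 kN/m³ (submerged throughout). q = 11.39 × 3 = 34.17 kPa.
c·N_c·s_c = 78 × 5.14 × 1.09 = 437 kPa
q·N_q = 34.17 × 1 = 34.17 kPa
q_ult = 437 + 34.17 = 471.17 kPa.
q_all = q_ult / FS = 471.17 / 3 = 157.06 kPa.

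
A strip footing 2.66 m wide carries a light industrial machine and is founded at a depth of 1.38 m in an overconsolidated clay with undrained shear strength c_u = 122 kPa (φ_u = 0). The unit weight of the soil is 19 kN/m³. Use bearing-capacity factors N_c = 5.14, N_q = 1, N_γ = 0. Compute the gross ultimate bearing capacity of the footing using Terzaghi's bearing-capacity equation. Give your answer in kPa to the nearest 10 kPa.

q_ult ≈ 650 kPa

Effective surcharge at the founding depth q = γ·D_f = 19 × 1.38 = 26.22 kPa.
q_ult = c·N_c + q·N_q
     = 122 × 5.14 + 26.22 × 1
     = 627.08 + 26.22 = 653.3 kPa.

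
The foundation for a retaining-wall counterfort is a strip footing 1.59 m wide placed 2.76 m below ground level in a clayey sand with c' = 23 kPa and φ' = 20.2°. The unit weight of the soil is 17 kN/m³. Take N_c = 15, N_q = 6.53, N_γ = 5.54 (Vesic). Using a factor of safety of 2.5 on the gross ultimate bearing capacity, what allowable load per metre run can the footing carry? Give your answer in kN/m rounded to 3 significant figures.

Overburden at base level: q = 17 × 2.76 = 46.92 kPa.
Cohesion term c·N_c = 23 × 15 = 345 kPa; surcharge term q·N_q = 46.92 × 6.53 = 306.39 kPa; self-weight term 0.5·γ·B·N_γ = 0.5 × 17 × 1.59 × 5.54 = 74.873 kPa.
q_ult = 345 + 306.39 + 74.873 = 726.26 kPa.
Gross allowable pressure q_all = 726.26 / 2.5 = 290.5 kPa.
Allowable wall load = q_all × B = 290.5 × 1.59 = 461.9 kN per metre run.

≈ 462 kN/m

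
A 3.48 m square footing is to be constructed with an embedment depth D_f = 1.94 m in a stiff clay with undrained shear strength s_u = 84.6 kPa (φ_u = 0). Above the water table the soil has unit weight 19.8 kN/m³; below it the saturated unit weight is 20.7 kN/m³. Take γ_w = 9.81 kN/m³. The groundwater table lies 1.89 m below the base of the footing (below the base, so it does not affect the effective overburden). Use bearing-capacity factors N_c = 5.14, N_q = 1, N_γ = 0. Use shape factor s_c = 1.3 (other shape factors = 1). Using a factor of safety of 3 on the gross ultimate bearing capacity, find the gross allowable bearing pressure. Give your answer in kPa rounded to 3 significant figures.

q_all ≈ 201 kPa

Overburden at base level: q = 19.8 × 1.94 = 38.412 kPa.
Cohesion term c·N_c·s_c = 84.6 × 5.14 × 1.3 = 565.3 kPa; surcharge term q·N_q = 38.412 × 1 = 38.412 kPa.
q_ult = 565.3 + 38.412 = 603.71 kPa.
q_all = 603.71 / 3 = 201.24 kPa.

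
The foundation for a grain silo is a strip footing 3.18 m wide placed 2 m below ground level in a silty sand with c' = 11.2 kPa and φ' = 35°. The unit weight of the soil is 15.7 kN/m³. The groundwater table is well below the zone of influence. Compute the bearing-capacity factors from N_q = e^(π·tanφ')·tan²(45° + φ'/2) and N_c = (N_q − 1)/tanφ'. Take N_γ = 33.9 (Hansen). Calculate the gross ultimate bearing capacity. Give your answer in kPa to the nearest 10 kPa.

tan35° = 0.7002, so N_q = e^(π×0.7002)·tan²(62.5°) = 9.023 × 3.69 = 33.3.
N_c = (33.3 − 1)/tan35° = 46.12.
Overburden at base level: q = 15.7 × 2 = 31.4 kPa.
Cohesion term c·N_c = 11.2 × 46.124 = 516.58 kPa; surcharge term q·N_q = 31.4 × 33.296 = 1045.5 kPa; self-weight term 0.5·γ·B·N_γ = 0.5 × 15.7 × 3.18 × 33.9 = 846.25 kPa.
q_ult = 516.58 + 1045.5 + 846.25 = 2408.3 kPa.

q_ult ≈ 2410 kPa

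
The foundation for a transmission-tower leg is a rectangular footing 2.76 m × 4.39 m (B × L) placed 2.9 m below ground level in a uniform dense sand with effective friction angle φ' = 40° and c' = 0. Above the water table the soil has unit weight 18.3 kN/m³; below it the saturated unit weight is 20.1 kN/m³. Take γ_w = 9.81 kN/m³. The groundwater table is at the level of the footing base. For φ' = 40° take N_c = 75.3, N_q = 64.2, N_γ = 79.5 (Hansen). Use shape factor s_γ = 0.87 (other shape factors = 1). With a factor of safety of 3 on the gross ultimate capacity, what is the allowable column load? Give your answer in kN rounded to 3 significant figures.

q = γ·D_f = 18.3 × 2.9 = 53.07 kPa.
For the ½γBN_γ term take γ' = 20.1 − 9.81 = 10.29 kN/m³ (soil below base is submerged).
q·N_q = 53.07 × 64.2 = 3407.1 kPa
0.5·γ·B·N_γ·s_γ = 0.5 × 10.29 × 2.76 × 79.5 × 0.87 = 982.16 kPa
q_ult = 3407.1 + 982.16 = 4389.3 kPa.
Gross allowable pressure q_all = 4389.3 / 3 = 1463.1 kPa.
Footing area = 12.1164 m², so allowable column load = 1463.1 × 12.1164 = 17727 kN.

P_all ≈ 17700 kN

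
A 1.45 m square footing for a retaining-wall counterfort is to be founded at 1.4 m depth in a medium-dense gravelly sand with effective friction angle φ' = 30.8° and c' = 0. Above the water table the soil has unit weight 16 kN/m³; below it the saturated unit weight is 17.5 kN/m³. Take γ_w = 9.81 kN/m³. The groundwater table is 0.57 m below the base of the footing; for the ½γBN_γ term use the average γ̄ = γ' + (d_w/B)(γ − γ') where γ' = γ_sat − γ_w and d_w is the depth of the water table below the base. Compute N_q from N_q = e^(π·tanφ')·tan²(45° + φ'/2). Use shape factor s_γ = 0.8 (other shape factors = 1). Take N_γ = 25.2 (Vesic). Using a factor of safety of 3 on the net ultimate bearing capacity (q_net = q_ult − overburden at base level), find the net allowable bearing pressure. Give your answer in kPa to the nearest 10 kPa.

N_q = e^(π·tan30.8°)·tan²(60.4°) = 20.16.
q = γ·D_f = 16 × 1.4 = 22.4 kPa.
γ' = 7.69 kN/m³; averaging over the depth B below the base, γ̄ = γ' + (d_w/B)(γ − γ') = 10.957 kN/m³.
q·N_q = 22.4 × 20.161 = 451.61 kPa
0.5·γ·B·N_γ·s_γ = 0.5 × 10.957 × 1.45 × 25.2 × 0.8 = 160.14 kPa
q_ult = 451.61 + 160.14 = 611.75 kPa.
q_net = 611.75 − 22.4 = 589.35 kPa.
q_all(net) = 589.35 / 3 = 196.45 kPa.

q_all(net) ≈ 200 kPa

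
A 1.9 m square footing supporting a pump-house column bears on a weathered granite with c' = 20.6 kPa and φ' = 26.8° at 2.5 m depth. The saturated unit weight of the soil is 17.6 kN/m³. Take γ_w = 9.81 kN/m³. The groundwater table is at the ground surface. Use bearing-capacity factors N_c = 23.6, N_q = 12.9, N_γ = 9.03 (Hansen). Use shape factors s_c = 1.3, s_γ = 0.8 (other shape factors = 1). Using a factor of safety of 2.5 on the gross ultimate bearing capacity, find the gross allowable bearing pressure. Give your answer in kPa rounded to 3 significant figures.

q_all ≈ 375 kPa

Water table at ground surface, so effective unit weight γ' = 17.6 − 9.81 = 7.79 kN/m³ is used throughout; overburden q = 7.79 × 2.5 = 19.475 kPa; the same γ' applies in the ½γBN_γ term.
Cohesion term c·N_c·s_c = 20.6 × 23.6 × 1.3 = 632.01 kPa; surcharge term q·N_q = 19.475 × 12.9 = 251.23 kPa; self-weight term 0.5·γ·B·N_γ·s_γ = 0.5 × 7.79 × 1.9 × 9.03 × 0.8 = 53.461 kPa.
q_ult = 632.01 + 251.23 + 53.461 = 936.7 kPa.
q_all = 936.7 / 2.5 = 374.68 kPa.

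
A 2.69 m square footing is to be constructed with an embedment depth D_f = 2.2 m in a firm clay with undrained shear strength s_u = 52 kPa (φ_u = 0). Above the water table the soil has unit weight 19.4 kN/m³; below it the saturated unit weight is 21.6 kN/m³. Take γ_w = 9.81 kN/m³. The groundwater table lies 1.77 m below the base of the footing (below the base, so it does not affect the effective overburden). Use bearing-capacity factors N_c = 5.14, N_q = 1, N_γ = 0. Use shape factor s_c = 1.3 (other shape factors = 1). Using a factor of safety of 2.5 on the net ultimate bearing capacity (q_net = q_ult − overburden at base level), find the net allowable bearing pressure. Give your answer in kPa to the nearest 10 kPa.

q_all(net) ≈ 140 kPa

Effective surcharge at the founding depth q = γ·D_f = 19.4 × 2.2 = 42.68 kPa.
q_ult = c·N_c·s_c + q·N_q
     = 52 × 5.14 × 1.3 + 42.68 × 1
     = 347.46 + 42.68 = 390.14 kPa.
q_net = 390.14 − 42.68 = 347.46 kPa.
q_all(net) = 347.46 / 2.5 = 138.99 kPa.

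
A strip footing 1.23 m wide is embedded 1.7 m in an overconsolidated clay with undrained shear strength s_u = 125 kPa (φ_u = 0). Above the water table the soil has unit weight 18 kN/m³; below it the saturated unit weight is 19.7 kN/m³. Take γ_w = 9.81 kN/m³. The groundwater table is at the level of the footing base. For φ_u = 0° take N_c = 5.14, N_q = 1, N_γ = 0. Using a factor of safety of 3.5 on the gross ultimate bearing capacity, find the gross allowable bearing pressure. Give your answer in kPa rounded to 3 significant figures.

q_all ≈ 192 kPa

Effective surcharge at the founding depth q = γ·D_f = 18 × 1.7 = 30.6 kPa.
q_ult = c·N_c + q·N_q
     = 125 × 5.14 + 30.6 × 1
     = 642.5 + 30.6 = 673.1 kPa.
q_all = 673.1 / 3.5 = 192.31 kPa.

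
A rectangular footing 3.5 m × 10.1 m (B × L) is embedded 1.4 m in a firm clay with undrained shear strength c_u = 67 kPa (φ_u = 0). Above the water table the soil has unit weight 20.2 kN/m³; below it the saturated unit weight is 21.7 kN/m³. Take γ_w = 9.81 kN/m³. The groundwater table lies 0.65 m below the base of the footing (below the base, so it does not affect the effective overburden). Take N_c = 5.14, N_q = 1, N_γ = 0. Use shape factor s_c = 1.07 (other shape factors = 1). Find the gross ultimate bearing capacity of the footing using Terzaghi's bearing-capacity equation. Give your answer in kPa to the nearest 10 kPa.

q_ult ≈ 400 kPa

Effective surcharge at the founding depth q = γ·D_f = 20.2 × 1.4 = 28.28 kPa.
q_ult = c·N_c·s_c + q·N_q
     = 67 × 5.14 × 1.07 + 28.28 × 1
     = 368.49 + 28.28 = 396.77 kPa.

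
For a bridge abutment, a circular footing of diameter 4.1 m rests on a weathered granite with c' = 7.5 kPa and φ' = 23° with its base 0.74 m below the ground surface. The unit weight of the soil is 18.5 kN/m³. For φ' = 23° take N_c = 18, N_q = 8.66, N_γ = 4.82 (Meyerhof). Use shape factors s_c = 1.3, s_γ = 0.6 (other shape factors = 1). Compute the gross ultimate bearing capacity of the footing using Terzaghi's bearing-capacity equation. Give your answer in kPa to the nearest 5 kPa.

Effective surcharge at the founding depth q = γ·D_f = 18.5 × 0.74 = 13.69 kPa.
q_ult = c·N_c·s_c + q·N_q + 0.5·γ·B·N_γ·s_γ
     = 7.5 × 18 × 1.3 + 13.69 × 8.66 + 0.5 × 18.5 × 4.1 × 4.82 × 0.6
     = 175.5 + 118.56 + 109.68 = 403.73 kPa.

q_ult ≈ 405 kPa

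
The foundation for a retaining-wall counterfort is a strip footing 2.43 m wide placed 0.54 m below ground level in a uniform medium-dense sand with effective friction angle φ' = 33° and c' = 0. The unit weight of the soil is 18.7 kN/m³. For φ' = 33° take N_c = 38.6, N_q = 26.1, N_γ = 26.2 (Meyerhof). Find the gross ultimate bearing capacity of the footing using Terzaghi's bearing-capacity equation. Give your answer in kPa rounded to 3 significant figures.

q_ult ≈ 859 kPa

Overburden at base level: q = 18.7 × 0.54 = 10.098 kPa.
Surcharge term q·N_q = 10.098 × 26.1 = 263.56 kPa; self-weight term 0.5·γ·B·N_γ = 0.5 × 18.7 × 2.43 × 26.2 = 595.28 kPa.
q_ult = 263.56 + 595.28 = 858.83 kPa.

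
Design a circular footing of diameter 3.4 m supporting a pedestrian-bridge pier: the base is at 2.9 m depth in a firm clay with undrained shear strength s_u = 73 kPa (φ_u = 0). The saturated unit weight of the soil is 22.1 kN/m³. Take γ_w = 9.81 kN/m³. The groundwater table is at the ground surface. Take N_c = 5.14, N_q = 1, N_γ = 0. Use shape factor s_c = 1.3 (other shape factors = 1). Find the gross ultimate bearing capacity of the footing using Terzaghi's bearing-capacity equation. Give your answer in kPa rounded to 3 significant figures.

q_ult ≈ 523 kPa

Water table at ground surface, so effective unit weight γ' = 22.1 − 9.81 = 12.29 kN/m³ is used throughout; overburden q = 12.29 × 2.9 = 35.641 kPa.
Cohesion term c·N_c·s_c = 73 × 5.14 × 1.3 = 487.79 kPa; surcharge term q·N_q = 35.641 × 1 = 35.641 kPa.
q_ult = 487.79 + 35.641 = 523.43 kPa.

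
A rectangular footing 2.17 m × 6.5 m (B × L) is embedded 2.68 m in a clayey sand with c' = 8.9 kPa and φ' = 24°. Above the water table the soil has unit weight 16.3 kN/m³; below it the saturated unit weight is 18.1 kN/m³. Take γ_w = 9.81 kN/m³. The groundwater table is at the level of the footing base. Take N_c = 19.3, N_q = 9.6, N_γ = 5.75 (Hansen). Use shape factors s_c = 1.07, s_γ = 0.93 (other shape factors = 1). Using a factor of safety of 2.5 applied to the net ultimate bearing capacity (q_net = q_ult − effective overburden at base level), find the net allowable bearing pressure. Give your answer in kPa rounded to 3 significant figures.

q_all(net) ≈ 243 kPa

Effective surcharge at the founding depth q = γ·D_f = 16.3 × 2.68 = 43.684 kPa.
The water table coincides with the base, so in the self-weight term γ → γ' = 8.29 kN/m³.
q_ult = c·N_c·s_c + q·N_q + 0.5·γ·B·N_γ·s_γ
     = 8.9 × 19.3 × 1.07 + 43.684 × 9.6 + 0.5 × 8.29 × 2.17 × 5.75 × 0.93
     = 183.79 + 419.37 + 48.099 = 651.26 kPa.
Net ultimate: q_net = 651.26 − 43.684 = 607.58 kPa.
q_all(net) = 607.58 / 2.5 = 243.03 kPa.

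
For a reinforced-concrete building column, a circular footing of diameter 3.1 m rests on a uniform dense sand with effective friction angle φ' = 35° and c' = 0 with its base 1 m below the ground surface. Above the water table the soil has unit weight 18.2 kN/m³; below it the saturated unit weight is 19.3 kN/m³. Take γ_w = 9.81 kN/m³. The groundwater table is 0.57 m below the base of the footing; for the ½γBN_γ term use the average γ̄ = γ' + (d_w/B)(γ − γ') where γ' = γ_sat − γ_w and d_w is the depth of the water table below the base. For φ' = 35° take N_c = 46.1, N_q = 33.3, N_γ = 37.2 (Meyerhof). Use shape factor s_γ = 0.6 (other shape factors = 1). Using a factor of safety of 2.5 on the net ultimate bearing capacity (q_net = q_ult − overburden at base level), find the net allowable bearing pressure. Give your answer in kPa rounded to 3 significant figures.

q_all(net) ≈ 389 kPa

Overburden at base level: q = 18.2 × 1 = 18.2 kPa.
The water table is 0.57 m below the base (< B = 3.1 m), so the ½γBN_γ term uses γ̄ = γ' + (d_w/B)(γ − γ') = 9.49 + (0.57/3.1)(18.2 − 9.49) = 11.092 kN/m³.
Surcharge term q·N_q = 18.2 × 33.3 = 606.06 kPa; self-weight term 0.5·γ·B·N_γ·s_γ = 0.5 × 11.092 × 3.1 × 37.2 × 0.6 = 383.72 kPa.
q_ult = 606.06 + 383.72 = 989.78 kPa.
q_net = 989.78 − 18.2 = 971.58 kPa.
q_all(net) = 971.58 / 2.5 = 388.63 kPa.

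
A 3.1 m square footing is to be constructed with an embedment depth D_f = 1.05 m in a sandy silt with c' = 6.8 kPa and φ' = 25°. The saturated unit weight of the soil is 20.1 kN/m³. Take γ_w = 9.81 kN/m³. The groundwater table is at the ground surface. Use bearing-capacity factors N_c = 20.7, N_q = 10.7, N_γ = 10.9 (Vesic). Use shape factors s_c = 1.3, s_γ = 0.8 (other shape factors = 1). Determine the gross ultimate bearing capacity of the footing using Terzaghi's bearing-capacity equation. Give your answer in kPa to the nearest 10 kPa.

q_ult ≈ 440 kPa

With the water table at the surface the whole profile is submerged: γ' = 20.1 − 9.81 = 10.29 kN/m³, so q = γ'·D_f = 10.805 kPa; the same γ' applies in the ½γBN_γ term.
q_ult = c·N_c·s_c + q·N_q + 0.5·γ·B·N_γ·s_γ
     = 6.8 × 20.7 × 1.3 + 10.805 × 10.7 + 0.5 × 10.29 × 3.1 × 10.9 × 0.8
     = 182.99 + 115.61 + 139.08 = 437.68 kPa.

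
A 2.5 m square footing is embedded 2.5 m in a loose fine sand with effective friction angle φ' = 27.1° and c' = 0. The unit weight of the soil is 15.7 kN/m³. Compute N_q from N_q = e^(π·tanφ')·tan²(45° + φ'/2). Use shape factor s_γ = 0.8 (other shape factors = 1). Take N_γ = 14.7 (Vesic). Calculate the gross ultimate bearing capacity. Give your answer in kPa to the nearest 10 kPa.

tan27.1° = 0.5117, so N_q = e^(π×0.5117)·tan²(58.55°) = 4.991 × 2.673 = 13.34.
q = γ·D_f = 15.7 × 2.5 = 39.25 kPa.
q·N_q = 39.25 × 13.343 = 523.71 kPa
0.5·γ·B·N_γ·s_γ = 0.5 × 15.7 × 2.5 × 14.7 × 0.8 = 230.79 kPa
q_ult = 523.71 + 230.79 = 754.5 kPa.

q_ult ≈ 750 kPa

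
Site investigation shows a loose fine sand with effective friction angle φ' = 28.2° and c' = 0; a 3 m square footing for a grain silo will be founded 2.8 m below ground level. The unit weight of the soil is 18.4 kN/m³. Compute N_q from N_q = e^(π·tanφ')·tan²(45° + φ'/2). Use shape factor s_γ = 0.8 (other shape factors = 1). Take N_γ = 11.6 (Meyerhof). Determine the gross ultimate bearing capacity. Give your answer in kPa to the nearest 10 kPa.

q_ult ≈ 1030 kPa

tan28.2° = 0.5362, so N_q = e^(π×0.5362)·tan²(59.1°) = 5.39 × 2.792 = 15.05.
Overburden at base level: q = 18.4 × 2.8 = 51.52 kPa.
Surcharge term q·N_q = 51.52 × 15.047 = 775.24 kPa; self-weight term 0.5·γ·B·N_γ·s_γ = 0.5 × 18.4 × 3 × 11.6 × 0.8 = 256.13 kPa.
q_ult = 775.24 + 256.13 = 1031.4 kPa.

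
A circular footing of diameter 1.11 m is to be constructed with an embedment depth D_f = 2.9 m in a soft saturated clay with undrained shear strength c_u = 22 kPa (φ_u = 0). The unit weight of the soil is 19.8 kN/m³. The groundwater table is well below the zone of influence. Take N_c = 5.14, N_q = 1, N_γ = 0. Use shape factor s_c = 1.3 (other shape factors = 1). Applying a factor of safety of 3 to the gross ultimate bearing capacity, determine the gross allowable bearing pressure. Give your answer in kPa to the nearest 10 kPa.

q_all ≈ 70 kPa

Effective surcharge at the founding depth q = γ·D_f = 19.8 × 2.9 = 57.42 kPa.
q_ult = c·N_c·s_c + q·N_q
     = 22 × 5.14 × 1.3 + 57.42 × 1
     = 147 + 57.42 = 204.42 kPa.
q_all = q_ult / FS = 204.42 / 3 = 68.141 kPa.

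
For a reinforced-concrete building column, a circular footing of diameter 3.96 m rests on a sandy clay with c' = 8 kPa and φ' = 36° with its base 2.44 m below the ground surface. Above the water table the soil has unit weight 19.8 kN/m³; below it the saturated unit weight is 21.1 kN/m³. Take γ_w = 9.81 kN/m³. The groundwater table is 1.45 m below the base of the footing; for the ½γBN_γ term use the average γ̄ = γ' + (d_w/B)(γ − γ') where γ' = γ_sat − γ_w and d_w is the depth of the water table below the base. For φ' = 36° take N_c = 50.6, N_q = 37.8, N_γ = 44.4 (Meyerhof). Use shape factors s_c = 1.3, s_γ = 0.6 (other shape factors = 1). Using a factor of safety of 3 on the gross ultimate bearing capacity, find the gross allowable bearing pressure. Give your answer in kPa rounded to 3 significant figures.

Overburden at base level: q = 19.8 × 2.44 = 48.312 kPa.
The water table is 1.45 m below the base (< B = 3.96 m), so the ½γBN_γ term uses γ̄ = γ' + (d_w/B)(γ − γ') = 11.29 + (1.45/3.96)(19.8 − 11.29) = 14.406 kN/m³.
Cohesion term c·N_c·s_c = 8 × 50.6 × 1.3 = 526.24 kPa; surcharge term q·N_q = 48.312 × 37.8 = 1826.2 kPa; self-weight term 0.5·γ·B·N_γ·s_γ = 0.5 × 14.406 × 3.96 × 44.4 × 0.6 = 759.88 kPa.
q_ult = 526.24 + 1826.2 + 759.88 = 3112.3 kPa.
q_all = 3112.3 / 3 = 1037.4 kPa.

q_all ≈ 1040 kPa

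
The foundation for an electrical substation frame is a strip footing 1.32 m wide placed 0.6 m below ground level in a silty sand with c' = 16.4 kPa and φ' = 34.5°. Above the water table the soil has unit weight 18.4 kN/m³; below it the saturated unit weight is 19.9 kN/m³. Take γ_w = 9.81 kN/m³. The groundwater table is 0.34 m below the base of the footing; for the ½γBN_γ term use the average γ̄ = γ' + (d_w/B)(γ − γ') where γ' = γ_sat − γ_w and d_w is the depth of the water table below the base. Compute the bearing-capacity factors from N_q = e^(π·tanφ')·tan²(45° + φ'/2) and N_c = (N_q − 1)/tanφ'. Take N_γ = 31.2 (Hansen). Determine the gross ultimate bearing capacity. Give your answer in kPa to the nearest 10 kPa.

tan34.5° = 0.6873, so N_q = e^(π×0.6873)·tan²(62.25°) = 8.664 × 3.613 = 31.3.
N_c = (31.3 − 1)/tan34.5° = 44.09.
Effective surcharge at the founding depth q = γ·D_f = 18.4 × 0.6 = 11.04 kPa.
With d_w = 0.34 m < B, γ̄ = 10.09 + (0.34/1.32) × (18.4 − 10.09) = 12.23 kN/m³.
q_ult = c·N_c + q·N_q + 0.5·γ·B·N_γ
     = 16.4 × 44.085 + 11.04 × 31.299 + 0.5 × 12.23 × 1.32 × 31.2
     = 723 + 345.54 + 251.85 = 1320.4 kPa.

q_ult ≈ 1320 kPa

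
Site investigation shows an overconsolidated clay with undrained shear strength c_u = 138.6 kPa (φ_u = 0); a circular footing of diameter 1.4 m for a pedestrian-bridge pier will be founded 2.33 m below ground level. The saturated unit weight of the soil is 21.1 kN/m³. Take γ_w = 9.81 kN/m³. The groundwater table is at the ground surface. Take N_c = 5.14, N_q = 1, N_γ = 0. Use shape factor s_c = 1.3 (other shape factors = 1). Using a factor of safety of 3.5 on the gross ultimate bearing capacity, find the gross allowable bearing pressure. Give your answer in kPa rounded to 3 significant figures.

q_all ≈ 272 kPa

With the water table at the surface the whole profile is submerged: γ' = 21.1 − 9.81 = 11.29 kN/m³, so q = γ'·D_f = 26.306 kPa.
q_ult = c·N_c·s_c + q·N_q
     = 138.6 × 5.14 × 1.3 + 26.306 × 1
     = 926.13 + 26.306 = 952.43 kPa.
q_all = 952.43 / 3.5 = 272.12 kPa.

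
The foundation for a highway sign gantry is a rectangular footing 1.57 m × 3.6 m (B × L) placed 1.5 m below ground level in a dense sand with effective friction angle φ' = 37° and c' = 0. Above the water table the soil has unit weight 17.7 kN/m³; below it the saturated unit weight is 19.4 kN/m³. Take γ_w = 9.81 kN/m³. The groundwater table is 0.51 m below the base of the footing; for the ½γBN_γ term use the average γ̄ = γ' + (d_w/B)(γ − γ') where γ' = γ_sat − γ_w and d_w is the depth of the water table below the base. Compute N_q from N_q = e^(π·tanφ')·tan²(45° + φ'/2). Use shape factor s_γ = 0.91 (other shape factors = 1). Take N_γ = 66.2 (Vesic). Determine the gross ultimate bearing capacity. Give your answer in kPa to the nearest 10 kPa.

q_ult ≈ 1720 kPa

tan37° = 0.7536, so N_q = e^(π×0.7536)·tan²(63.5°) = 10.669 × 4.023 = 42.92.
Overburden at base level: q = 17.7 × 1.5 = 26.55 kPa.
The water table is 0.51 m below the base (< B = 1.57 m), so the ½γBN_γ term uses γ̄ = γ' + (d_w/B)(γ − γ') = 9.59 + (0.51/1.57)(17.7 − 9.59) = 12.224 kN/m³.
Surcharge term q·N_q = 26.55 × 42.92 = 1139.5 kPa; self-weight term 0.5·γ·B·N_γ·s_γ = 0.5 × 12.224 × 1.57 × 66.2 × 0.91 = 578.09 kPa.
q_ult = 1139.5 + 578.09 = 1717.6 kPa.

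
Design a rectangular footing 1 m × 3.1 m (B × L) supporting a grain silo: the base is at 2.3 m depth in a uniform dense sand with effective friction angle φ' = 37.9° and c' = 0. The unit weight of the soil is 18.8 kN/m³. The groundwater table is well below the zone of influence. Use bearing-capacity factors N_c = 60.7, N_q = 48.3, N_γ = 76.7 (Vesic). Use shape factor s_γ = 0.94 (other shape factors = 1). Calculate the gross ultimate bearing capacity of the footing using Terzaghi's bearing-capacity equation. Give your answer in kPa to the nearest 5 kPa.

q_ult ≈ 2765 kPa

q = γ·D_f = 18.8 × 2.3 = 43.24 kPa.
q·N_q = 43.24 × 48.3 = 2088.5 kPa
0.5·γ·B·N_γ·s_γ = 0.5 × 18.8 × 1 × 76.7 × 0.94 = 677.72 kPa
q_ult = 2088.5 + 677.72 = 2766.2 kPa.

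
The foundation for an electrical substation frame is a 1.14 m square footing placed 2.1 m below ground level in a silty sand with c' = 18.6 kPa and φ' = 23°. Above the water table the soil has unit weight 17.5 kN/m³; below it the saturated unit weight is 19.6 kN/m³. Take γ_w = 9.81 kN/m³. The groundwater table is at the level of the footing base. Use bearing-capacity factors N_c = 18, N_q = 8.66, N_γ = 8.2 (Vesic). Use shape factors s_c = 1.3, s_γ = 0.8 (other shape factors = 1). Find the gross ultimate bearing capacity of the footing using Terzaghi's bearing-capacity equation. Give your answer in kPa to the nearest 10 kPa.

q_ult ≈ 790 kPa

Overburden at base level: q = 17.5 × 2.1 = 36.75 kPa.
Below the base the soil is submerged, so the ½γBN_γ term uses γ' = 19.6 − 9.81 = 9.79 kN/m³.
Cohesion term c·N_c·s_c = 18.6 × 18 × 1.3 = 435.24 kPa; surcharge term q·N_q = 36.75 × 8.66 = 318.25 kPa; self-weight term 0.5·γ·B·N_γ·s_γ = 0.5 × 9.79 × 1.14 × 8.2 × 0.8 = 36.607 kPa.
q_ult = 435.24 + 318.25 + 36.607 = 790.1 kPa.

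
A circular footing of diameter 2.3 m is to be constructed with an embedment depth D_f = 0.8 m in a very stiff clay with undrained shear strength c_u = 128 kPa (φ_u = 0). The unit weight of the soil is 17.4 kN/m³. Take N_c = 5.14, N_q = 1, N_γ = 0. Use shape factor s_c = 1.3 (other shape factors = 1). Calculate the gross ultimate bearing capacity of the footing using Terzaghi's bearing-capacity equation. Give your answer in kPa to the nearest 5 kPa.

Overburden at base level: q = 17.4 × 0.8 = 13.92 kPa.
Cohesion term c·N_c·s_c = 128 × 5.14 × 1.3 = 855.3 kPa; surcharge term q·N_q = 13.92 × 1 = 13.92 kPa.
q_ult = 855.3 + 13.92 = 869.22 kPa.

q_ult ≈ 870 kPa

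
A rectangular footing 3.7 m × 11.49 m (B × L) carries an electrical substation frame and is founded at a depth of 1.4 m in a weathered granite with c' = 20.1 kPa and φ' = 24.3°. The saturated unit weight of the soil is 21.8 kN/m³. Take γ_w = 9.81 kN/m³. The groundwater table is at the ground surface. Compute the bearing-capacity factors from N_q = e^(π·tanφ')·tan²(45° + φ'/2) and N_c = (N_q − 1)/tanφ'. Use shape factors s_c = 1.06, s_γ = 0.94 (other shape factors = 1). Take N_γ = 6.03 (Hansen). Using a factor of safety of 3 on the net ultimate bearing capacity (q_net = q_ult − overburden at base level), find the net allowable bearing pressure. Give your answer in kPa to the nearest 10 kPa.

q_all(net) ≈ 230 kPa

N_q = e^(π·tan24.3°)·tan²(57.15°) = 9.91; N_c = (N_q − 1)/tanφ' = 19.73.
γ' = 21.8 − 9.81 = 11.99 kN/m³ (submerged throughout). q = 11.99 × 1.4 = 16.786 kPa; the same γ' applies in the ½γBN_γ term.
c·N_c·s_c = 20.1 × 19.729 × 1.06 = 420.35 kPa
q·N_q = 16.786 × 9.9081 = 166.32 kPa
0.5·γ·B·N_γ·s_γ = 0.5 × 11.99 × 3.7 × 6.03 × 0.94 = 125.73 kPa
q_ult = 420.35 + 166.32 + 125.73 = 712.4 kPa.
q_net = 712.4 − 16.786 = 695.61 kPa.
q_all(net) = 695.61 / 3 = 231.87 kPa.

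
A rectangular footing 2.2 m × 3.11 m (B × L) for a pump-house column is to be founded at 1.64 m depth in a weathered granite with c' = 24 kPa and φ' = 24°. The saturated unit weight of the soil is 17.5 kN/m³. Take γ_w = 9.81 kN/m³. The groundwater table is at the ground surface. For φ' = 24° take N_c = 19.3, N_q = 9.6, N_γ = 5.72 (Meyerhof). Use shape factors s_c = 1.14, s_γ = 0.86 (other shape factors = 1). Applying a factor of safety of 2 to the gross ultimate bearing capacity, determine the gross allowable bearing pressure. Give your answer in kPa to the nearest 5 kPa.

q_all ≈ 345 kPa

γ' = 17.5 − 9.81 = 7.69 kN/m³ (submerged throughout). q = 7.69 × 1.64 = 12.612 kPa; the same γ' applies in the ½γBN_γ term.
c·N_c·s_c = 24 × 19.3 × 1.14 = 528.05 kPa
q·N_q = 12.612 × 9.6 = 121.07 kPa
0.5·γ·B·N_γ·s_γ = 0.5 × 7.69 × 2.2 × 5.72 × 0.86 = 41.612 kPa
q_ult = 528.05 + 121.07 + 41.612 = 690.73 kPa.
q_all = q_ult / FS = 690.73 / 2 = 345.37 kPa.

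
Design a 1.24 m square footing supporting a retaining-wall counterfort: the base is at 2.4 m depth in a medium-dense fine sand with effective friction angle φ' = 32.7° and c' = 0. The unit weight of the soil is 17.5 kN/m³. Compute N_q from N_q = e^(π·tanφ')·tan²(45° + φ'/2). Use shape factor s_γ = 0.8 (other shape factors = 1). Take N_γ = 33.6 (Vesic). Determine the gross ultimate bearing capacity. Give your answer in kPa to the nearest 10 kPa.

tan32.7° = 0.642, so N_q = e^(π×0.642)·tan²(61.35°) = 7.515 × 3.35 = 25.18.
Effective surcharge at the founding depth q = γ·D_f = 17.5 × 2.4 = 42 kPa.
q_ult = q·N_q + 0.5·γ·B·N_γ·s_γ
     = 42 × 25.175 + 0.5 × 17.5 × 1.24 × 33.6 × 0.8
     = 1057.4 + 291.65 = 1349 kPa.

q_ult ≈ 1350 kPa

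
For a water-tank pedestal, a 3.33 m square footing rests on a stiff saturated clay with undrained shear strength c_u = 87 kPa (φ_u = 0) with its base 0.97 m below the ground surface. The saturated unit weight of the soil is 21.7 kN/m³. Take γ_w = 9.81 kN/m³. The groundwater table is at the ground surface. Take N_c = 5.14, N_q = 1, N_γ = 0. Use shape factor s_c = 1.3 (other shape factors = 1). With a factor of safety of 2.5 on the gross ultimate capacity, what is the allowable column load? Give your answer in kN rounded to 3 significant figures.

P_all ≈ 2630 kN

With the water table at the surface the whole profile is submerged: γ' = 21.7 − 9.81 = 11.89 kN/m³, so q = γ'·D_f = 11.533 kPa.
q_ult = c·N_c·s_c + q·N_q
     = 87 × 5.14 × 1.3 + 11.533 × 1
     = 581.33 + 11.533 = 592.87 kPa.
Gross allowable pressure q_all = 592.87 / 2.5 = 237.15 kPa.
Footing area = 11.0889 m², so allowable column load = 237.15 × 11.0889 = 2629.7 kN.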